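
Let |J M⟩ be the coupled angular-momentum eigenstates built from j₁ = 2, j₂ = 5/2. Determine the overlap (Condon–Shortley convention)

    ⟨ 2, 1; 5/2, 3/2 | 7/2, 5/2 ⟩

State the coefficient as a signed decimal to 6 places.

√[8·1!3!4!/9! · 3!1!4!1!6!1!] = √(2304/7)
  +(−1)^0/∏(0,1,1,4,2,0)! = 1/48  (running 1/48)
  +(−1)^1/∏(1,0,0,3,3,1)! = -1/36  (running -1/144)
⟨..|..⟩ = √(2304/7)·(-1/144) = -0.125988

−√(1/63) ≈ -0.125988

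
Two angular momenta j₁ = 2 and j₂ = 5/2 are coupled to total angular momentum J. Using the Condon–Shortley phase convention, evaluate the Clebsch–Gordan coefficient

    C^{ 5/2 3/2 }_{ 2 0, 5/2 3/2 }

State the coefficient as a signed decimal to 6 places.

j₁+j₂−J=2  J+j₁−j₂=2  J−j₁+j₂=3  j₁+j₂+J+1=8
(j₁±m₁, j₂±m₂, J±M) = (2,2,4,1,4,1)
P² = 288/35
sum k=1..2:
  [1] −1/6 = -1/6
  [2] +1/8 = 1/8
S = -1/24
C² = P²·S² = 1/70 ; C = -0.119523

-0.119523  (= −√(1/70))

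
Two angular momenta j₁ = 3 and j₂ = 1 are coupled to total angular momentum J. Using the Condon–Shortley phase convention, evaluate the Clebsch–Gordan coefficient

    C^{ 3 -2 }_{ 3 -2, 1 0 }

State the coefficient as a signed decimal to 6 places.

-0.577350

j₁+j₂−J=1  J+j₁−j₂=5  J−j₁+j₂=1  j₁+j₂+J+1=8
(j₁±m₁, j₂±m₂, J±M) = (1,5,1,1,1,5)
P² = 300
sum k=0..1:
  [0] +1/120 = 1/120
  [1] −1/24 = -1/24
S = -1/30
C² = P²·S² = 1/3 ; C = -0.577350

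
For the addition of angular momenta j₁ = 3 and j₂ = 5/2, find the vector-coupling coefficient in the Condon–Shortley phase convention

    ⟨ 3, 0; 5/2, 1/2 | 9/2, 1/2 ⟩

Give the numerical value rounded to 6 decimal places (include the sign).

j₁+j₂−J=1  J+j₁−j₂=5  J−j₁+j₂=4  j₁+j₂+J+1=11
(j₁±m₁, j₂±m₂, J±M) = (3,3,3,2,5,4)
P² = 69120/77
sum k=0..1:
  [0] +1/72 = 1/72
  [1] −1/48 = -1/48
S = -1/144
C² = P²·S² = 10/231 ; C = -0.208063

-0.208063  (= −√(10/231))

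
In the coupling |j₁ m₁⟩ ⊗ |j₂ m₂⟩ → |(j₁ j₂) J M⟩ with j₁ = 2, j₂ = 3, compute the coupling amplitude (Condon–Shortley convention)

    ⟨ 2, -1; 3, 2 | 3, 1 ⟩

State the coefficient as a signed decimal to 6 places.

triangle: 2!×2!×4!/9! = 96/362880
(j±m)!: 1!×3!×5!×1!×4!×2! = 34560
prefactor² = (2J+1)×Δ×N² = 64
  k=1: −1/(1!×1!×2!×4!×0!×0!) = -1/48
  k=2: +1/(2!×0!×1!×3!×1!×1!) = 1/12
Σ = 1/16  ⇒  CG² = 64×1/16² = 1/4
CG = +√(1/4) = +0.500000

+0.500000  (= +√(1/4))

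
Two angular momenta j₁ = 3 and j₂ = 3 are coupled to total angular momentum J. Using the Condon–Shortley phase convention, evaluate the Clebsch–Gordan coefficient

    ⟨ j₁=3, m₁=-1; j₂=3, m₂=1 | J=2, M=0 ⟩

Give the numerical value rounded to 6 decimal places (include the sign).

√[5·4!2!2!/9! · 2!4!4!2!2!2!] = √(256/21)
  +(−1)^2/∏(2,2,2,2,0,0)! = 1/16  (running 1/16)
  +(−1)^3/∏(3,1,1,1,1,1)! = -1/6  (running -5/48)
  +(−1)^4/∏(4,0,0,0,2,2)! = 1/96  (running -3/32)
⟨..|..⟩ = √(256/21)·(-3/32) = -0.327327

-0.327327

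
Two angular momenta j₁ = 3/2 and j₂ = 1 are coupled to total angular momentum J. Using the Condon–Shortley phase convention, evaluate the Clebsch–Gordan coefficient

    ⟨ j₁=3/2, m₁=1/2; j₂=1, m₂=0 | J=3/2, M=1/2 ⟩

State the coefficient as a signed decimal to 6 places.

triangle: 1!·2!·1!/5! = 2/120
(j±m)!: 2!·1!·1!·1!·2!·1! = 4
prefactor² = (2J+1)·Δ·N² = 4/15
  k=0: +1/(0!·1!·1!·1!·1!·0!) = 1
  k=1: −1/(1!·0!·0!·0!·2!·1!) = -1/2
Σ = 1/2  ⇒  CG² = 4/15·1/2² = 1/15
CG = +√(1/15) = +0.258199

+0.258199  (= +√(1/15))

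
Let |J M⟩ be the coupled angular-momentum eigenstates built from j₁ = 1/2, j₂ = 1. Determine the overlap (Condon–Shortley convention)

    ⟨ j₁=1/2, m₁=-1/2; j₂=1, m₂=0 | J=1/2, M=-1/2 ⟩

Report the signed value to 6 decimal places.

triangle: 1!×0!×1!/3! = 1/6
(j±m)!: 0!×1!×1!×1!×0!×1! = 1
prefactor² = (2J+1)×Δ×N² = 1/3
  k=1: −1/(1!×0!×0!×0!×0!×1!) = -1
Σ = -1  ⇒  CG² = 1/3×(-1)² = 1/3
CG = −√(1/3) = -0.577350

−√(1/3) ≈ -0.577350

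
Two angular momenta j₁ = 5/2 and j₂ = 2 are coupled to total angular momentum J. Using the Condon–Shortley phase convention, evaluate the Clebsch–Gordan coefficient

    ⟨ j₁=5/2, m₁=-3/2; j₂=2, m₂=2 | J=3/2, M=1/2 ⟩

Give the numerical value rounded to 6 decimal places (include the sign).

triangle: 3!·2!·1!/7! = 12/5040
(j±m)!: 1!·4!·4!·0!·2!·1! = 1152
prefactor² = (2J+1)·Δ·N² = 384/35
  k=3: −1/(3!·0!·1!·1!·1!·0!) = -1/6
Σ = -1/6  ⇒  CG² = 384/35·(-1/6)² = 32/105
CG = −√(32/105) = -0.552052

−√(32/105) = -0.552052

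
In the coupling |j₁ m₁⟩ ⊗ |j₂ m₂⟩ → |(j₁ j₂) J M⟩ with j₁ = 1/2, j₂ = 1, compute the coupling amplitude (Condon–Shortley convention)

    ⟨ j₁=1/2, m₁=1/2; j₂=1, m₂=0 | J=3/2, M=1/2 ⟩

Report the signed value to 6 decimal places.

√[4·0!1!2!/4! · 1!0!1!1!2!1!] = √(2/3)
  +(−1)^0/∏(0,0,0,1,1,1)! = 1  (running 1)
⟨..|..⟩ = √(2/3)·(1) = +0.816497

+√(2/3) = +0.816497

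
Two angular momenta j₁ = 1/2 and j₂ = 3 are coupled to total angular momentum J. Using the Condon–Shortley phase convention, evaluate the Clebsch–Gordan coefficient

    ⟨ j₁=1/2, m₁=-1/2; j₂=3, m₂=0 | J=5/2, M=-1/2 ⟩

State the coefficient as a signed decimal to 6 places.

triangle: 1!×0!×5!/7! = 120/5040
(j±m)!: 0!×1!×3!×3!×2!×3! = 432
prefactor² = (2J+1)×Δ×N² = 432/7
  k=1: −1/(1!×0!×0!×2!×0!×3!) = -1/12
Σ = -1/12  ⇒  CG² = 432/7×(-1/12)² = 3/7
CG = −√(3/7) = -0.654654

-0.654654  (= −√(3/7))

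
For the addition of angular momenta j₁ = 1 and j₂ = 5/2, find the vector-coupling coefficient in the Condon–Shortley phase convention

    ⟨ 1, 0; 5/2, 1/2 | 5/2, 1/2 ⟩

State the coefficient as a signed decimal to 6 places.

-0.169031

j₁+j₂−J=1  J+j₁−j₂=1  J−j₁+j₂=4  j₁+j₂+J+1=7
(j₁±m₁, j₂±m₂, J±M) = (1,1,3,2,3,2)
P² = 144/35
sum k=0..1:
  [0] +1/6 = 1/6
  [1] −1/4 = -1/4
S = -1/12
C² = P²·S² = 1/35 ; C = -0.169031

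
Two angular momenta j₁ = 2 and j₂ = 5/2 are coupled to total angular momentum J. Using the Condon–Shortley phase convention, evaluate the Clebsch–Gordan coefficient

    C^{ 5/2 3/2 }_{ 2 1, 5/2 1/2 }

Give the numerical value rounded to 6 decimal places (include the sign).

-0.414039

√[6·2!2!3!/8! · 3!1!3!2!4!1!] = √(216/35)
  +(−1)^0/∏(0,2,1,3,1,0)! = 1/12  (running 1/12)
  +(−1)^1/∏(1,1,0,2,2,1)! = -1/4  (running -1/6)
⟨..|..⟩ = √(216/35)·(-1/6) = -0.414039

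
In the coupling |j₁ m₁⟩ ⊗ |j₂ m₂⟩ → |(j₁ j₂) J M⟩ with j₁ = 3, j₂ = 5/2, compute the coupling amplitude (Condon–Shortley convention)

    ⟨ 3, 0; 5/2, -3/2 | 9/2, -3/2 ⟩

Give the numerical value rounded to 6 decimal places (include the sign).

j₁+j₂−J=1  J+j₁−j₂=5  J−j₁+j₂=4  j₁+j₂+J+1=11
(j₁±m₁, j₂±m₂, J±M) = (3,3,1,4,3,6)
P² = 207360/77
sum k=0..1:
  [0] +1/72 = 1/72
  [1] −1/288 = -1/288
S = 1/96
C² = P²·S² = 45/154 ; C = +0.540562

+√(45/154) ≈ +0.540562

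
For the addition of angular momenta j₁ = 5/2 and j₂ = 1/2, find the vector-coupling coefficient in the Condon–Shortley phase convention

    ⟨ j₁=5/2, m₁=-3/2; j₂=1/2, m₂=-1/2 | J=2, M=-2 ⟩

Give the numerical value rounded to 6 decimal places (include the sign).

+√(1/6) = +0.408248

j₁+j₂−J=1  J+j₁−j₂=4  J−j₁+j₂=0  j₁+j₂+J+1=6
(j₁±m₁, j₂±m₂, J±M) = (1,4,0,1,0,4)
P² = 96
sum k=0..0:
  [0] +1/24 = 1/24
S = 1/24
C² = P²·S² = 1/6 ; C = +0.408248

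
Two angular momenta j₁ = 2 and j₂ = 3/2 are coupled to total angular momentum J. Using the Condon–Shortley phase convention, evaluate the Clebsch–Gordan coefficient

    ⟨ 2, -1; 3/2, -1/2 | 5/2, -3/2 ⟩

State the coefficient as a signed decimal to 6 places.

-0.169031

√[6·1!3!2!/7! · 1!3!1!2!1!4!] = √(144/35)
  +(−1)^0/∏(0,1,3,1,0,1)! = 1/6  (running 1/6)
  +(−1)^1/∏(1,0,2,0,1,2)! = -1/4  (running -1/12)
⟨..|..⟩ = √(144/35)·(-1/12) = -0.169031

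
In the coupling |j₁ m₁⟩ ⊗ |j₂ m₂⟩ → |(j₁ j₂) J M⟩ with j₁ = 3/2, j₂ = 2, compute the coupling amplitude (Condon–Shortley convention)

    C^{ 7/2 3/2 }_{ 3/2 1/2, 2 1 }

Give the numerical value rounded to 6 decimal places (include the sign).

triangle: 0!*3!*4!/8! = 144/40320
(j±m)!: 2!*1!*3!*1!*5!*2! = 2880
prefactor² = (2J+1)*Δ*N² = 576/7
  k=0: +1/(0!*0!*1!*3!*2!*1!) = 1/12
Σ = 1/12  ⇒  CG² = 576/7*1/12² = 4/7
CG = +√(4/7) = +0.755929

+√(4/7) ≈ +0.755929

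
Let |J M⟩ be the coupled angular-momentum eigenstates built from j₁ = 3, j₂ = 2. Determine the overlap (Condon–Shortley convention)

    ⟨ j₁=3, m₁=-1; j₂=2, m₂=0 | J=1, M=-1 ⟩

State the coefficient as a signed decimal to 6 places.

+√(6/35) = +0.414039

triangle: 4!×2!×0!/7! = 48/5040
(j±m)!: 2!×4!×2!×2!×0!×2! = 384
prefactor² = (2J+1)×Δ×N² = 384/35
  k=2: +1/(2!×2!×2!×0!×0!×0!) = 1/8
Σ = 1/8  ⇒  CG² = 384/35×1/8² = 6/35
CG = +√(6/35) = +0.414039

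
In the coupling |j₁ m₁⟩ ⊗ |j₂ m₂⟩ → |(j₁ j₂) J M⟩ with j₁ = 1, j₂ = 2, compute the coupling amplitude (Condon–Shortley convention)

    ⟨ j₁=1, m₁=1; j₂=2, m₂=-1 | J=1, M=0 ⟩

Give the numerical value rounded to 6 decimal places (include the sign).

triangle: 2!·0!·2!/5! = 4/120
(j±m)!: 2!·0!·1!·3!·1!·1! = 12
prefactor² = (2J+1)·Δ·N² = 6/5
  k=0: +1/(0!·2!·0!·1!·0!·1!) = 1/2
Σ = 1/2  ⇒  CG² = 6/5·1/2² = 3/10
CG = +√(3/10) = +0.547723

+√(3/10) = +0.547723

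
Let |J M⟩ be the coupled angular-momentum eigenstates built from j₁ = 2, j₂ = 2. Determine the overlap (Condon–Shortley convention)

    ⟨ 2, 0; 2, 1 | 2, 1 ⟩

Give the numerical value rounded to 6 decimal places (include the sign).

-0.267261

triangle: 2!×2!×2!/7! = 8/5040
(j±m)!: 2!×2!×3!×1!×3!×1! = 144
prefactor² = (2J+1)×Δ×N² = 8/7
  k=1: −1/(1!×1!×1!×2!×1!×0!) = -1/2
  k=2: +1/(2!×0!×0!×1!×2!×1!) = 1/4
Σ = -1/4  ⇒  CG² = 8/7×(-1/4)² = 1/14
CG = −√(1/14) = -0.267261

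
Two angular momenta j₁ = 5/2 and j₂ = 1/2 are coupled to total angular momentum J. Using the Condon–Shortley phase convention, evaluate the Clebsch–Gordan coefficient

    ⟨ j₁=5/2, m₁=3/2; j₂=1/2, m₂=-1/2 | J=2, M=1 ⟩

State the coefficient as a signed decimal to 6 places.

√[5·1!4!0!/6! · 4!1!0!1!3!1!] = √(24)
  +(−1)^0/∏(0,1,1,0,3,0)! = 1/6  (running 1/6)
⟨..|..⟩ = √(24)·(1/6) = +0.816497

+√(2/3) = +0.816497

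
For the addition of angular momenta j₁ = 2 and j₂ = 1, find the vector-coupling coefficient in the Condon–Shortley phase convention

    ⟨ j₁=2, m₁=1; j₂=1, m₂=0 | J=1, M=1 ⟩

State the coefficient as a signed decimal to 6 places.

-0.547723

triangle: 2!×2!×0!/5! = 4/120
(j±m)!: 3!×1!×1!×1!×2!×0! = 12
prefactor² = (2J+1)×Δ×N² = 6/5
  k=1: −1/(1!×1!×0!×0!×2!×0!) = -1/2
Σ = -1/2  ⇒  CG² = 6/5×(-1/2)² = 3/10
CG = −√(3/10) = -0.547723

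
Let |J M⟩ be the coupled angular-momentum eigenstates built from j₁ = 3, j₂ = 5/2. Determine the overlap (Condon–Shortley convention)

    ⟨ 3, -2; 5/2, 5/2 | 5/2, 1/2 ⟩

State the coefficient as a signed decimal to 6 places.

−√(5/14) = -0.597614

j₁+j₂−J=3  J+j₁−j₂=3  J−j₁+j₂=2  j₁+j₂+J+1=9
(j₁±m₁, j₂±m₂, J±M) = (1,5,5,0,3,2)
P² = 1440/7
sum k=3..3:
  [3] −1/24 = -1/24
S = -1/24
C² = P²·S² = 5/14 ; C = -0.597614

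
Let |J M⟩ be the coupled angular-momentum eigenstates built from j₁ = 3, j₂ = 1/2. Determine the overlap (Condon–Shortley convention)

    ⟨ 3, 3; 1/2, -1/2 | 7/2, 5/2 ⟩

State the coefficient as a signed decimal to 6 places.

+0.377964  (= +√(1/7))

triangle: 0!·6!·1!/8! = 720/40320
(j±m)!: 6!·0!·0!·1!·6!·1! = 518400
prefactor² = (2J+1)·Δ·N² = 518400/7
  k=0: +1/(0!·0!·0!·0!·6!·1!) = 1/720
Σ = 1/720  ⇒  CG² = 518400/7·1/720² = 1/7
CG = +√(1/7) = +0.377964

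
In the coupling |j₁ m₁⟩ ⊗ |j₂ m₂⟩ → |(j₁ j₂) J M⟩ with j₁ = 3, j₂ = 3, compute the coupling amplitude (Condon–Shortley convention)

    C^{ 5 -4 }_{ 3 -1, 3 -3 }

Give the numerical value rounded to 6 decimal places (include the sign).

+0.707107

triangle: 1!×5!×5!/12! = 14400/479001600
(j±m)!: 2!×4!×0!×6!×1!×9! = 12541132800
prefactor² = (2J+1)×Δ×N² = 4147200
  k=0: +1/(0!×1!×4!×0!×1!×5!) = 1/2880
Σ = 1/2880  ⇒  CG² = 4147200×1/2880² = 1/2
CG = +√(1/2) = +0.707107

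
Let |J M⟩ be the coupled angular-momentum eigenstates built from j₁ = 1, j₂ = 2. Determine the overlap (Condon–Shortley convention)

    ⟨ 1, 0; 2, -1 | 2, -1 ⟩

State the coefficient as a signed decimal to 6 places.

√[5·1!1!3!/6! · 1!1!1!3!1!3!] = √(3/2)
  +(−1)^0/∏(0,1,1,1,0,2)! = 1/2  (running 1/2)
  +(−1)^1/∏(1,0,0,0,1,3)! = -1/6  (running 1/3)
⟨..|..⟩ = √(3/2)·(1/3) = +0.408248

+√(1/6) ≈ +0.408248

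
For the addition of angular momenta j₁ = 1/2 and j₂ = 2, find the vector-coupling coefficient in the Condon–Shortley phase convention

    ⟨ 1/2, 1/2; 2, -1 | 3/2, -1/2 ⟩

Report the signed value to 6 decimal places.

j₁+j₂−J=1  J+j₁−j₂=0  J−j₁+j₂=3  j₁+j₂+J+1=5
(j₁±m₁, j₂±m₂, J±M) = (1,0,1,3,1,2)
P² = 12/5
sum k=0..0:
  [0] +1/2 = 1/2
S = 1/2
C² = P²·S² = 3/5 ; C = +0.774597

+0.774597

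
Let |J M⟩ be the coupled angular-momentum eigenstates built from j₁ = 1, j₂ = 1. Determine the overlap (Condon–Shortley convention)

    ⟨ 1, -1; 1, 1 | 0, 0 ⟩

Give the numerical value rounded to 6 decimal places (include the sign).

triangle: 2!·0!·0!/3! = 2/6
(j±m)!: 0!·2!·2!·0!·0!·0! = 4
prefactor² = (2J+1)·Δ·N² = 4/3
  k=2: +1/(2!·0!·0!·0!·0!·0!) = 1/2
Σ = 1/2  ⇒  CG² = 4/3·1/2² = 1/3
CG = +√(1/3) = +0.577350

+0.577350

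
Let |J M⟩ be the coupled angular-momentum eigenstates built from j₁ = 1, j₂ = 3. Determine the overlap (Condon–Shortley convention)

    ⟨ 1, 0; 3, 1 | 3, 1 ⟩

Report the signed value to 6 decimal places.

triangle: 1!*1!*5!/8! = 120/40320
(j±m)!: 1!*1!*4!*2!*4!*2! = 2304
prefactor² = (2J+1)*Δ*N² = 48
  k=0: +1/(0!*1!*1!*4!*0!*1!) = 1/24
  k=1: −1/(1!*0!*0!*3!*1!*2!) = -1/12
Σ = -1/24  ⇒  CG² = 48*(-1/24)² = 1/12
CG = −√(1/12) = -0.288675

−√(1/12) ≈ -0.288675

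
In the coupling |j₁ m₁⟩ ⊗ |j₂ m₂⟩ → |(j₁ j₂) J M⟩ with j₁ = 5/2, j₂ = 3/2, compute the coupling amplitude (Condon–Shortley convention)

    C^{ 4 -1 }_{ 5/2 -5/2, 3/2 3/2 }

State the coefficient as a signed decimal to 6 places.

+√(1/56) ≈ +0.133631

triangle: 0!*5!*3!/9! = 720/362880
(j±m)!: 0!*5!*3!*0!*3!*5! = 518400
prefactor² = (2J+1)*Δ*N² = 64800/7
  k=0: +1/(0!*0!*5!*3!*0!*0!) = 1/720
Σ = 1/720  ⇒  CG² = 64800/7*1/720² = 1/56
CG = +√(1/56) = +0.133631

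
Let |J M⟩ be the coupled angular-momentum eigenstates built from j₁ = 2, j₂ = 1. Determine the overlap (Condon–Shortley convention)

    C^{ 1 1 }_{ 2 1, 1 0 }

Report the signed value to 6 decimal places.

−√(3/10) = -0.547723

triangle: 2!*2!*0!/5! = 4/120
(j±m)!: 3!*1!*1!*1!*2!*0! = 12
prefactor² = (2J+1)*Δ*N² = 6/5
  k=1: −1/(1!*1!*0!*0!*2!*0!) = -1/2
Σ = -1/2  ⇒  CG² = 6/5*(-1/2)² = 3/10
CG = −√(3/10) = -0.547723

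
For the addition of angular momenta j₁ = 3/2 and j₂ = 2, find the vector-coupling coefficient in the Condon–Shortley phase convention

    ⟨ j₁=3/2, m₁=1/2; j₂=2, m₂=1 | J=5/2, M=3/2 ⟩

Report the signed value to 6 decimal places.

-0.169031

triangle: 1!*2!*3!/7! = 12/5040
(j±m)!: 2!*1!*3!*1!*4!*1! = 288
prefactor² = (2J+1)*Δ*N² = 144/35
  k=0: +1/(0!*1!*1!*3!*1!*0!) = 1/6
  k=1: −1/(1!*0!*0!*2!*2!*1!) = -1/4
Σ = -1/12  ⇒  CG² = 144/35*(-1/12)² = 1/35
CG = −√(1/35) = -0.169031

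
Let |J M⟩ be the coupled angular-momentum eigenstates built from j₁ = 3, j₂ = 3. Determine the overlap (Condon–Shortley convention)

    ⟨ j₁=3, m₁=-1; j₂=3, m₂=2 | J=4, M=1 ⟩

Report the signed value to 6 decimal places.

+0.455842

√[9·2!4!4!/11! · 2!4!5!1!5!3!] = √(82944/77)
  +(−1)^1/∏(1,1,3,4,1,0)! = -1/144  (running -1/144)
  +(−1)^2/∏(2,0,2,3,2,1)! = 1/48  (running 1/72)
⟨..|..⟩ = √(82944/77)·(1/72) = +0.455842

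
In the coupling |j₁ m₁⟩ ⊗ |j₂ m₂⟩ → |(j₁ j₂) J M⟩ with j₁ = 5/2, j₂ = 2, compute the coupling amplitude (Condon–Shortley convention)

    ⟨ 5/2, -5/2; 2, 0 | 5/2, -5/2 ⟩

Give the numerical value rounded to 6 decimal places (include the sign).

√[6·2!3!2!/8! · 0!5!2!2!0!5!] = √(1440/7)
  +(−1)^2/∏(2,0,3,0,0,2)! = 1/24  (running 1/24)
⟨..|..⟩ = √(1440/7)·(1/24) = +0.597614

+√(5/14) = +0.597614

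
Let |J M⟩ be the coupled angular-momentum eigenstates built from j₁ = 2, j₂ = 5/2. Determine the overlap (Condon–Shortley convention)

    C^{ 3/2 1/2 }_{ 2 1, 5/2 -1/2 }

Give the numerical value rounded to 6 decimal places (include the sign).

-0.487950  (= −√(5/21))

triangle: 3!*1!*2!/7! = 12/5040
(j±m)!: 3!*1!*2!*3!*2!*1! = 144
prefactor² = (2J+1)*Δ*N² = 48/35
  k=0: +1/(0!*3!*1!*2!*0!*0!) = 1/12
  k=1: −1/(1!*2!*0!*1!*1!*1!) = -1/2
Σ = -5/12  ⇒  CG² = 48/35*(-5/12)² = 5/21
CG = −√(5/21) = -0.487950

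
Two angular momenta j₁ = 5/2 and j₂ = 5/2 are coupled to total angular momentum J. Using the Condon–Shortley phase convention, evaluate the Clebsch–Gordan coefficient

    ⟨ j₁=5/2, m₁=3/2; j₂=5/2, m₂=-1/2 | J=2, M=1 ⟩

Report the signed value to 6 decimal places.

√[5·3!2!2!/8! · 4!1!2!3!3!1!] = √(36/7)
  +(−1)^0/∏(0,3,1,2,1,0)! = 1/12  (running 1/12)
  +(−1)^1/∏(1,2,0,1,2,1)! = -1/4  (running -1/6)
⟨..|..⟩ = √(36/7)·(-1/6) = -0.377964

-0.377964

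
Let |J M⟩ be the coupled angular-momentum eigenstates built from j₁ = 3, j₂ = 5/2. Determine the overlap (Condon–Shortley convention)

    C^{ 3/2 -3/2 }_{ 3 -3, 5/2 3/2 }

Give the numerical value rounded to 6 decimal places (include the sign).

triangle: 4!×2!×1!/8! = 48/40320
(j±m)!: 0!×6!×4!×1!×0!×3! = 103680
prefactor² = (2J+1)×Δ×N² = 3456/7
  k=4: +1/(4!×0!×2!×0!×0!×1!) = 1/48
Σ = 1/48  ⇒  CG² = 3456/7×1/48² = 3/14
CG = +√(3/14) = +0.462910

+0.462910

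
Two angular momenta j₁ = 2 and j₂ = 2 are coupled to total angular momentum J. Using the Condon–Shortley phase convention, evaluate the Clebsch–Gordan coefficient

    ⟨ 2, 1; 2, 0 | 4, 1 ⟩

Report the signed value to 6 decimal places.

+√(3/7) ≈ +0.654654

triangle: 0!*4!*4!/9! = 576/362880
(j±m)!: 3!*1!*2!*2!*5!*3! = 17280
prefactor² = (2J+1)*Δ*N² = 1728/7
  k=0: +1/(0!*0!*1!*2!*3!*2!) = 1/24
Σ = 1/24  ⇒  CG² = 1728/7*1/24² = 3/7
CG = +√(3/7) = +0.654654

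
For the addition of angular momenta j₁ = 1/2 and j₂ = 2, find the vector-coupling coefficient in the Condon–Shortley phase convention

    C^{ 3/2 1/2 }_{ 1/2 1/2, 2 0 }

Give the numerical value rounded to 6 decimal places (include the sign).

j₁+j₂−J=1  J+j₁−j₂=0  J−j₁+j₂=3  j₁+j₂+J+1=5
(j₁±m₁, j₂±m₂, J±M) = (1,0,2,2,2,1)
P² = 8/5
sum k=0..0:
  [0] +1/2 = 1/2
S = 1/2
C² = P²·S² = 2/5 ; C = +0.632456

+0.632456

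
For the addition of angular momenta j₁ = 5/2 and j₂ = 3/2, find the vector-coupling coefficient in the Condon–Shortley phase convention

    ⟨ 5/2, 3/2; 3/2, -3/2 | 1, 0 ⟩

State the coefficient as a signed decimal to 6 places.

triangle: 3!×2!×0!/6! = 12/720
(j±m)!: 4!×1!×0!×3!×1!×1! = 144
prefactor² = (2J+1)×Δ×N² = 36/5
  k=0: +1/(0!×3!×1!×0!×1!×0!) = 1/6
Σ = 1/6  ⇒  CG² = 36/5×1/6² = 1/5
CG = +√(1/5) = +0.447214

+0.447214  (= +√(1/5))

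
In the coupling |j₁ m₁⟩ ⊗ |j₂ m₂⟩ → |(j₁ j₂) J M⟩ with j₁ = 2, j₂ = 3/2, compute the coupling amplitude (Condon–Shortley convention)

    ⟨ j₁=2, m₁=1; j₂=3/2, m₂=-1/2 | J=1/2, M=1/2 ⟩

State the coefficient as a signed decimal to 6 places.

-0.547723  (= −√(3/10))

triangle: 3!×1!×0!/5! = 6/120
(j±m)!: 3!×1!×1!×2!×1!×0! = 12
prefactor² = (2J+1)×Δ×N² = 6/5
  k=1: −1/(1!×2!×0!×0!×1!×0!) = -1/2
Σ = -1/2  ⇒  CG² = 6/5×(-1/2)² = 3/10
CG = −√(3/10) = -0.547723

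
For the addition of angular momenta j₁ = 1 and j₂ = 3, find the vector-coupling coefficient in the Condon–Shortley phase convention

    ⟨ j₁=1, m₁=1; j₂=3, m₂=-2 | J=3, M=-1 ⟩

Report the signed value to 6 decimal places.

j₁+j₂−J=1  J+j₁−j₂=1  J−j₁+j₂=5  j₁+j₂+J+1=8
(j₁±m₁, j₂±m₂, J±M) = (2,0,1,5,2,4)
P² = 240
sum k=0..0:
  [0] +1/24 = 1/24
S = 1/24
C² = P²·S² = 5/12 ; C = +0.645497

+√(5/12) = +0.645497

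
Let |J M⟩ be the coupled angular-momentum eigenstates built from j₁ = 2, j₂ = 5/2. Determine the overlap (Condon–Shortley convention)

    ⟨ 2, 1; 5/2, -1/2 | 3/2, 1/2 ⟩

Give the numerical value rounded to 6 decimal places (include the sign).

-0.487950

triangle: 3!·1!·2!/7! = 12/5040
(j±m)!: 3!·1!·2!·3!·2!·1! = 144
prefactor² = (2J+1)·Δ·N² = 48/35
  k=0: +1/(0!·3!·1!·2!·0!·0!) = 1/12
  k=1: −1/(1!·2!·0!·1!·1!·1!) = -1/2
Σ = -5/12  ⇒  CG² = 48/35·(-5/12)² = 5/21
CG = −√(5/21) = -0.487950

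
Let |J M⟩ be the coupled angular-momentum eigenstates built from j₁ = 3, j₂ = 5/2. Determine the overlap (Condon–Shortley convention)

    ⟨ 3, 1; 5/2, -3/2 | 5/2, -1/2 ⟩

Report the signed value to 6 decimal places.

−√(1/35) = -0.169031

triangle: 3!*3!*2!/9! = 72/362880
(j±m)!: 4!*2!*1!*4!*2!*3! = 13824
prefactor² = (2J+1)*Δ*N² = 576/35
  k=0: +1/(0!*3!*2!*1!*1!*1!) = 1/12
  k=1: −1/(1!*2!*1!*0!*2!*2!) = -1/8
Σ = -1/24  ⇒  CG² = 576/35*(-1/24)² = 1/35
CG = −√(1/35) = -0.169031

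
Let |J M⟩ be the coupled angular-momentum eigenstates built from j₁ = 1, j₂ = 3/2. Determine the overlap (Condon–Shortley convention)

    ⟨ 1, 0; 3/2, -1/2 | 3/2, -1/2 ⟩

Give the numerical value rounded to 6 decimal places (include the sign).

+√(1/15) = +0.258199

triangle: 1!·1!·2!/5! = 2/120
(j±m)!: 1!·1!·1!·2!·1!·2! = 4
prefactor² = (2J+1)·Δ·N² = 4/15
  k=0: +1/(0!·1!·1!·1!·0!·1!) = 1
  k=1: −1/(1!·0!·0!·0!·1!·2!) = -1/2
Σ = 1/2  ⇒  CG² = 4/15·1/2² = 1/15
CG = +√(1/15) = +0.258199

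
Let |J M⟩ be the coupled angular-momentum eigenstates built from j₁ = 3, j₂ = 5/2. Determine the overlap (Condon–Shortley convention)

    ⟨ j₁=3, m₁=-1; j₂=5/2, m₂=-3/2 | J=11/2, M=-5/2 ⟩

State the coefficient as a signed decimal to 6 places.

√[12·0!6!5!/12! · 2!4!1!4!3!8!] = √(6635520/11)
  +(−1)^0/∏(0,0,4,1,2,4)! = 1/1152  (running 1/1152)
⟨..|..⟩ = √(6635520/11)·(1/1152) = +0.674200

+0.674200  (= +√(5/11))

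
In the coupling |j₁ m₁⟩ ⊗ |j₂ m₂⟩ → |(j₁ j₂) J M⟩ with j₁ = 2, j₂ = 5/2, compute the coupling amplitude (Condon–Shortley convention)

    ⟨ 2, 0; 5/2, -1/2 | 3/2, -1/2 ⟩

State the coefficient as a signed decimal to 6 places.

√[4·3!1!2!/7! · 2!2!2!3!1!2!] = √(32/35)
  +(−1)^1/∏(1,2,1,1,0,1)! = -1/2  (running -1/2)
  +(−1)^2/∏(2,1,0,0,1,2)! = 1/4  (running -1/4)
⟨..|..⟩ = √(32/35)·(-1/4) = -0.239046

−√(2/35) ≈ -0.239046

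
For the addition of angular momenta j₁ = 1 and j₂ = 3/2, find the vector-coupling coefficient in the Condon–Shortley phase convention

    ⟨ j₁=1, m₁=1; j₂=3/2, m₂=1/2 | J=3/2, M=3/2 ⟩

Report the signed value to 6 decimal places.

triangle: 1!*1!*2!/5! = 2/120
(j±m)!: 2!*0!*2!*1!*3!*0! = 24
prefactor² = (2J+1)*Δ*N² = 8/5
  k=0: +1/(0!*1!*0!*2!*1!*0!) = 1/2
Σ = 1/2  ⇒  CG² = 8/5*1/2² = 2/5
CG = +√(2/5) = +0.632456

+√(2/5) = +0.632456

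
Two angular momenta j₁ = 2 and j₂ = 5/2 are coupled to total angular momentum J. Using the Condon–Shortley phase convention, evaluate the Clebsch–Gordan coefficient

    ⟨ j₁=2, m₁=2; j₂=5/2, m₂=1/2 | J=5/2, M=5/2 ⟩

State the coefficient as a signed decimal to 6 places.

+0.462910

j₁+j₂−J=2  J+j₁−j₂=2  J−j₁+j₂=3  j₁+j₂+J+1=8
(j₁±m₁, j₂±m₂, J±M) = (4,0,3,2,5,0)
P² = 864/7
sum k=0..0:
  [0] +1/24 = 1/24
S = 1/24
C² = P²·S² = 3/14 ; C = +0.462910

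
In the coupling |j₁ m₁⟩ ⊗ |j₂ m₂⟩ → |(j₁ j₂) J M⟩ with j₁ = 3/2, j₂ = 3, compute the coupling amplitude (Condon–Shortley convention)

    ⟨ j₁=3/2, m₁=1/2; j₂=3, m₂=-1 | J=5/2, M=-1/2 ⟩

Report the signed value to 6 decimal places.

-0.119523  (= −√(1/70))

√[6·2!1!4!/8! · 2!1!2!4!2!3!] = √(288/35)
  +(−1)^0/∏(0,2,1,2,0,2)! = 1/8  (running 1/8)
  +(−1)^1/∏(1,1,0,1,1,3)! = -1/6  (running -1/24)
⟨..|..⟩ = √(288/35)·(-1/24) = -0.119523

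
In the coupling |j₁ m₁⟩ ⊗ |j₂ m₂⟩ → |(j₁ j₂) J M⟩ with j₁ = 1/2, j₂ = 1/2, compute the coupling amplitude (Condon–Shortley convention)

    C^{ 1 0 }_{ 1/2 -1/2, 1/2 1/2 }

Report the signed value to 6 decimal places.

+0.707107  (= +√(1/2))

triangle: 0!·1!·1!/3! = 1/6
(j±m)!: 0!·1!·1!·0!·1!·1! = 1
prefactor² = (2J+1)·Δ·N² = 1/2
  k=0: +1/(0!·0!·1!·1!·0!·0!) = 1
Σ = 1  ⇒  CG² = 1/2·1² = 1/2
CG = +√(1/2) = +0.707107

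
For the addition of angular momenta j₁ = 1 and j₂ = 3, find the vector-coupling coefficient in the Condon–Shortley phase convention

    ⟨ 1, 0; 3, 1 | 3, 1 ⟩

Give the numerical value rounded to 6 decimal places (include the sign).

triangle: 1!×1!×5!/8! = 120/40320
(j±m)!: 1!×1!×4!×2!×4!×2! = 2304
prefactor² = (2J+1)×Δ×N² = 48
  k=0: +1/(0!×1!×1!×4!×0!×1!) = 1/24
  k=1: −1/(1!×0!×0!×3!×1!×2!) = -1/12
Σ = -1/24  ⇒  CG² = 48×(-1/24)² = 1/12
CG = −√(1/12) = -0.288675

-0.288675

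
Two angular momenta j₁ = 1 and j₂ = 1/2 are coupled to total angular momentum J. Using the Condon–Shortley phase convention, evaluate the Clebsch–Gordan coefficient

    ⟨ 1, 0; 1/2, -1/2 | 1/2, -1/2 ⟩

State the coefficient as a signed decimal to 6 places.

+0.577350  (= +√(1/3))

√[2·1!1!0!/3! · 1!1!0!1!0!1!] = √(1/3)
  +(−1)^0/∏(0,1,1,0,0,0)! = 1  (running 1)
⟨..|..⟩ = √(1/3)·(1) = +0.577350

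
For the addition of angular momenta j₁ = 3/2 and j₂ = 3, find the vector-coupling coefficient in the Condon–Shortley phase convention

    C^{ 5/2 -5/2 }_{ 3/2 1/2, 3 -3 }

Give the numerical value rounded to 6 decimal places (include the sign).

+√(15/28) ≈ +0.731925

j₁+j₂−J=2  J+j₁−j₂=1  J−j₁+j₂=4  j₁+j₂+J+1=8
(j₁±m₁, j₂±m₂, J±M) = (2,1,0,6,0,5)
P² = 8640/7
sum k=0..0:
  [0] +1/48 = 1/48
S = 1/48
C² = P²·S² = 15/28 ; C = +0.731925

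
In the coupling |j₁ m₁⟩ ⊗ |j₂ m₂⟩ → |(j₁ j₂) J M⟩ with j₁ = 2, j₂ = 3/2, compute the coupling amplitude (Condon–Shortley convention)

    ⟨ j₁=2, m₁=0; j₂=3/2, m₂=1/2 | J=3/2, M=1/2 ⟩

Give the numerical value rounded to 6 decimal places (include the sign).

j₁+j₂−J=2  J+j₁−j₂=2  J−j₁+j₂=1  j₁+j₂+J+1=6
(j₁±m₁, j₂±m₂, J±M) = (2,2,2,1,2,1)
P² = 16/45
sum k=1..2:
  [1] −1/1 = -1
  [2] +1/4 = 1/4
S = -3/4
C² = P²·S² = 1/5 ; C = -0.447214

-0.447214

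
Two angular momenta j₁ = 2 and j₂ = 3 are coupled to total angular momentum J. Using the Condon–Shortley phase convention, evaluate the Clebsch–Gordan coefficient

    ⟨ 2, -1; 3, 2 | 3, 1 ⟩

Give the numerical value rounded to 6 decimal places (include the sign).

+√(1/4) ≈ +0.500000

triangle: 2!×2!×4!/9! = 96/362880
(j±m)!: 1!×3!×5!×1!×4!×2! = 34560
prefactor² = (2J+1)×Δ×N² = 64
  k=1: −1/(1!×1!×2!×4!×0!×0!) = -1/48
  k=2: +1/(2!×0!×1!×3!×1!×1!) = 1/12
Σ = 1/16  ⇒  CG² = 64×1/16² = 1/4
CG = +√(1/4) = +0.500000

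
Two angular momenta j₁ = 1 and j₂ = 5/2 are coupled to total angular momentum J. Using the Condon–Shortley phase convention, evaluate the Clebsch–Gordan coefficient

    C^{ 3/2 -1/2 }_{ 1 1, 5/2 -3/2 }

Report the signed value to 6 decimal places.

+0.632456  (= +√(2/5))

j₁+j₂−J=2  J+j₁−j₂=0  J−j₁+j₂=3  j₁+j₂+J+1=6
(j₁±m₁, j₂±m₂, J±M) = (2,0,1,4,1,2)
P² = 32/5
sum k=0..0:
  [0] +1/4 = 1/4
S = 1/4
C² = P²·S² = 2/5 ; C = +0.632456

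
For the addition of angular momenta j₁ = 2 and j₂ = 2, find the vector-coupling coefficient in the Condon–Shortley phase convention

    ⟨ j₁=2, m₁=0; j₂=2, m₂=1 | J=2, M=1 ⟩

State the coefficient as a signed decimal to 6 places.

-0.267261

j₁+j₂−J=2  J+j₁−j₂=2  J−j₁+j₂=2  j₁+j₂+J+1=7
(j₁±m₁, j₂±m₂, J±M) = (2,2,3,1,3,1)
P² = 8/7
sum k=1..2:
  [1] −1/2 = -1/2
  [2] +1/4 = 1/4
S = -1/4
C² = P²·S² = 1/14 ; C = -0.267261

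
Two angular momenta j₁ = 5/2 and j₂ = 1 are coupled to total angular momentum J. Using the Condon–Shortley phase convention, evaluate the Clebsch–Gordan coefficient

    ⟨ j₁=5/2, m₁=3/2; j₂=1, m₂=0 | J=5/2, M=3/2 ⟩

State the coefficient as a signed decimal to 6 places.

√[6·1!4!1!/7! · 4!1!1!1!4!1!] = √(576/35)
  +(−1)^0/∏(0,1,1,1,3,0)! = 1/6  (running 1/6)
  +(−1)^1/∏(1,0,0,0,4,1)! = -1/24  (running 1/8)
⟨..|..⟩ = √(576/35)·(1/8) = +0.507093

+√(9/35) ≈ +0.507093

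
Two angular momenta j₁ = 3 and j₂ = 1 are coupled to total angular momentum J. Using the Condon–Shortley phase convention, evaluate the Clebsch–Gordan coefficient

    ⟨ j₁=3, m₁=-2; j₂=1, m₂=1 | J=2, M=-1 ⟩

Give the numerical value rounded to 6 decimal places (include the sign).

j₁+j₂−J=2  J+j₁−j₂=4  J−j₁+j₂=0  j₁+j₂+J+1=7
(j₁±m₁, j₂±m₂, J±M) = (1,5,2,0,1,3)
P² = 480/7
sum k=2..2:
  [2] +1/12 = 1/12
S = 1/12
C² = P²·S² = 10/21 ; C = +0.690066

+√(10/21) = +0.690066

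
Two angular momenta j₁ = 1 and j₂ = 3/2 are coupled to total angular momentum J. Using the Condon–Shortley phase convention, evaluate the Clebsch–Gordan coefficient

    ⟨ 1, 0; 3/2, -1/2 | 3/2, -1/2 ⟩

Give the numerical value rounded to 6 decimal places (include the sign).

j₁+j₂−J=1  J+j₁−j₂=1  J−j₁+j₂=2  j₁+j₂+J+1=5
(j₁±m₁, j₂±m₂, J±M) = (1,1,1,2,1,2)
P² = 4/15
sum k=0..1:
  [0] +1/1 = 1
  [1] −1/2 = -1/2
S = 1/2
C² = P²·S² = 1/15 ; C = +0.258199

+√(1/15) ≈ +0.258199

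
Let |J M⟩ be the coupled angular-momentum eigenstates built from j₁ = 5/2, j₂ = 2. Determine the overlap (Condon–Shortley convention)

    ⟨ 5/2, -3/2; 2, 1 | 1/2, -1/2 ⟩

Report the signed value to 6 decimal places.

triangle: 4!·1!·0!/6! = 24/720
(j±m)!: 1!·4!·3!·1!·0!·1! = 144
prefactor² = (2J+1)·Δ·N² = 48/5
  k=3: −1/(3!·1!·1!·0!·0!·0!) = -1/6
Σ = -1/6  ⇒  CG² = 48/5·(-1/6)² = 4/15
CG = −√(4/15) = -0.516398

-0.516398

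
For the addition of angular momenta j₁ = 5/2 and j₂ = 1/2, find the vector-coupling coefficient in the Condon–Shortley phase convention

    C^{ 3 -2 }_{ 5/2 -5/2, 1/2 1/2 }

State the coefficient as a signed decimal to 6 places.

√[7·0!5!1!/7! · 0!5!1!0!1!5!] = √(2400)
  +(−1)^0/∏(0,0,5,1,0,0)! = 1/120  (running 1/120)
⟨..|..⟩ = √(2400)·(1/120) = +0.408248

+√(1/6) ≈ +0.408248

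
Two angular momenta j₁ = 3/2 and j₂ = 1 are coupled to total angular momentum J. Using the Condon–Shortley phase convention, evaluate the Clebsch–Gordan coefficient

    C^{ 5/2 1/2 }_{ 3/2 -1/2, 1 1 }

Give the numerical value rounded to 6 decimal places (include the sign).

+0.547723  (= +√(3/10))

triangle: 0!·3!·2!/6! = 12/720
(j±m)!: 1!·2!·2!·0!·3!·2! = 48
prefactor² = (2J+1)·Δ·N² = 24/5
  k=0: +1/(0!·0!·2!·2!·1!·0!) = 1/4
Σ = 1/4  ⇒  CG² = 24/5·1/4² = 3/10
CG = +√(3/10) = +0.547723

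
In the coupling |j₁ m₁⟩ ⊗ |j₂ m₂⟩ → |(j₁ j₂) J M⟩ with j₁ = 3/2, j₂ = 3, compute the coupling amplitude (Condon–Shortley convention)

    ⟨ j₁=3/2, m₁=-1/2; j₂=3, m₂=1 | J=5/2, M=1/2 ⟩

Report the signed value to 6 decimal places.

triangle: 2!×1!×4!/8! = 48/40320
(j±m)!: 1!×2!×4!×2!×3!×2! = 1152
prefactor² = (2J+1)×Δ×N² = 288/35
  k=1: −1/(1!×1!×1!×3!×0!×1!) = -1/6
  k=2: +1/(2!×0!×0!×2!×1!×2!) = 1/8
Σ = -1/24  ⇒  CG² = 288/35×(-1/24)² = 1/70
CG = −√(1/70) = -0.119523

-0.119523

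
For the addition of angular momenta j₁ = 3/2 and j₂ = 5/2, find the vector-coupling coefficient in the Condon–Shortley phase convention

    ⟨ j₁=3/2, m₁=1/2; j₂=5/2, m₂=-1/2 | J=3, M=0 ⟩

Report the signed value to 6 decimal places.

triangle: 1!·2!·4!/8! = 48/40320
(j±m)!: 2!·1!·2!·3!·3!·3! = 864
prefactor² = (2J+1)·Δ·N² = 36/5
  k=0: +1/(0!·1!·1!·2!·1!·2!) = 1/4
  k=1: −1/(1!·0!·0!·1!·2!·3!) = -1/12
Σ = 1/6  ⇒  CG² = 36/5·1/6² = 1/5
CG = +√(1/5) = +0.447214

+0.447214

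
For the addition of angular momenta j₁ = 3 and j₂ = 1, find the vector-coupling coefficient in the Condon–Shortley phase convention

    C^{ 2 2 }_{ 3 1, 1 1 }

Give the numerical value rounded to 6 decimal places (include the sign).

j₁+j₂−J=2  J+j₁−j₂=4  J−j₁+j₂=0  j₁+j₂+J+1=7
(j₁±m₁, j₂±m₂, J±M) = (4,2,2,0,4,0)
P² = 768/7
sum k=2..2:
  [2] +1/48 = 1/48
S = 1/48
C² = P²·S² = 1/21 ; C = +0.218218

+0.218218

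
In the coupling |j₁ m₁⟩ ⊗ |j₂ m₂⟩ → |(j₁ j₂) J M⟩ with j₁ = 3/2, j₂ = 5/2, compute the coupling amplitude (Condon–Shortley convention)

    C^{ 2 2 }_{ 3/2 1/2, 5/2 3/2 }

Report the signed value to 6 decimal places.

-0.617213

√[5·2!1!3!/7! · 2!1!4!1!4!0!] = √(96/7)
  +(−1)^1/∏(1,1,0,3,1,0)! = -1/6  (running -1/6)
⟨..|..⟩ = √(96/7)·(-1/6) = -0.617213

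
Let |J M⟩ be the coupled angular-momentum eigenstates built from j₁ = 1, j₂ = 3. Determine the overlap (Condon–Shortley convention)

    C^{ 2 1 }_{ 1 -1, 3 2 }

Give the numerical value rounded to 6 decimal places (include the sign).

triangle: 2!×0!×4!/7! = 48/5040
(j±m)!: 0!×2!×5!×1!×3!×1! = 1440
prefactor² = (2J+1)×Δ×N² = 480/7
  k=2: +1/(2!×0!×0!×3!×0!×1!) = 1/12
Σ = 1/12  ⇒  CG² = 480/7×1/12² = 10/21
CG = +√(10/21) = +0.690066

+0.690066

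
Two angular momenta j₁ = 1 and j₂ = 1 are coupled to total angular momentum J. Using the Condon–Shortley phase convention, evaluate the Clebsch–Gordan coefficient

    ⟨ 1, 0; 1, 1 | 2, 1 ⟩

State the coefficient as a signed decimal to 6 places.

triangle: 0!×2!×2!/5! = 4/120
(j±m)!: 1!×1!×2!×0!×3!×1! = 12
prefactor² = (2J+1)×Δ×N² = 2
  k=0: +1/(0!×0!×1!×2!×1!×0!) = 1/2
Σ = 1/2  ⇒  CG² = 2×1/2² = 1/2
CG = +√(1/2) = +0.707107

+√(1/2) = +0.707107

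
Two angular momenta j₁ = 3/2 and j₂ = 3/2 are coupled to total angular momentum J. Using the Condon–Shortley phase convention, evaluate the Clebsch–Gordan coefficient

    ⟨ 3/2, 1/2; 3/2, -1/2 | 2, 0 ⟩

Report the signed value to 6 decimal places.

+√(1/4) ≈ +0.500000

triangle: 1!*2!*2!/6! = 4/720
(j±m)!: 2!*1!*1!*2!*2!*2! = 16
prefactor² = (2J+1)*Δ*N² = 4/9
  k=0: +1/(0!*1!*1!*1!*1!*1!) = 1
  k=1: −1/(1!*0!*0!*0!*2!*2!) = -1/4
Σ = 3/4  ⇒  CG² = 4/9*3/4² = 1/4
CG = +√(1/4) = +0.500000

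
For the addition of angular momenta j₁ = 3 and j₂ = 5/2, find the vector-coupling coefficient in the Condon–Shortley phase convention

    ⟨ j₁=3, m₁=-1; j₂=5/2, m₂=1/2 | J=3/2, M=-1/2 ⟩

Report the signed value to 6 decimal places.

−√(1/105) ≈ -0.097590

j₁+j₂−J=4  J+j₁−j₂=2  J−j₁+j₂=1  j₁+j₂+J+1=8
(j₁±m₁, j₂±m₂, J±M) = (2,4,3,2,1,2)
P² = 192/35
sum k=2..3:
  [2] +1/8 = 1/8
  [3] −1/6 = -1/6
S = -1/24
C² = P²·S² = 1/105 ; C = -0.097590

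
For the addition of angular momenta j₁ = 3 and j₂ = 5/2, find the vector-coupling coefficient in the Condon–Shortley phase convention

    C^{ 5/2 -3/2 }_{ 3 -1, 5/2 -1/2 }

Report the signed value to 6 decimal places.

+√(1/35) ≈ +0.169031

triangle: 3!×3!×2!/9! = 72/362880
(j±m)!: 2!×4!×2!×3!×1!×4! = 13824
prefactor² = (2J+1)×Δ×N² = 576/35
  k=1: −1/(1!×2!×3!×1!×0!×1!) = -1/12
  k=2: +1/(2!×1!×2!×0!×1!×2!) = 1/8
Σ = 1/24  ⇒  CG² = 576/35×1/24² = 1/35
CG = +√(1/35) = +0.169031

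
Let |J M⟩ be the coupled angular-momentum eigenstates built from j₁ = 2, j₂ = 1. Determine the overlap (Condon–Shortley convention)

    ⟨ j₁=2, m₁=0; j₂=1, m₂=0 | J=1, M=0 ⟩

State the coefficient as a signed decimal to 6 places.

triangle: 2!×2!×0!/5! = 4/120
(j±m)!: 2!×2!×1!×1!×1!×1! = 4
prefactor² = (2J+1)×Δ×N² = 2/5
  k=1: −1/(1!×1!×1!×0!×1!×0!) = -1
Σ = -1  ⇒  CG² = 2/5×(-1)² = 2/5
CG = −√(2/5) = -0.632456

-0.632456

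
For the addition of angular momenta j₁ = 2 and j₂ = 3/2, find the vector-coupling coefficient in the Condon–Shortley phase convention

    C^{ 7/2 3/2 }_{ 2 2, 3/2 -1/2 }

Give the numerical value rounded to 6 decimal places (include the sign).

j₁+j₂−J=0  J+j₁−j₂=4  J−j₁+j₂=3  j₁+j₂+J+1=8
(j₁±m₁, j₂±m₂, J±M) = (4,0,1,2,5,2)
P² = 2304/7
sum k=0..0:
  [0] +1/48 = 1/48
S = 1/48
C² = P²·S² = 1/7 ; C = +0.377964

+√(1/7) = +0.377964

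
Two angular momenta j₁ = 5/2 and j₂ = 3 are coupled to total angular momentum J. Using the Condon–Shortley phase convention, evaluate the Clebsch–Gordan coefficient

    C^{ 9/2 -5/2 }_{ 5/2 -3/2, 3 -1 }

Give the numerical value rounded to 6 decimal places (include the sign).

j₁+j₂−J=1  J+j₁−j₂=4  J−j₁+j₂=5  j₁+j₂+J+1=11
(j₁±m₁, j₂±m₂, J±M) = (1,4,2,4,2,7)
P² = 92160/11
sum k=0..1:
  [0] +1/288 = 1/288
  [1] −1/144 = -1/144
S = -1/288
C² = P²·S² = 10/99 ; C = -0.317821

-0.317821  (= −√(10/99))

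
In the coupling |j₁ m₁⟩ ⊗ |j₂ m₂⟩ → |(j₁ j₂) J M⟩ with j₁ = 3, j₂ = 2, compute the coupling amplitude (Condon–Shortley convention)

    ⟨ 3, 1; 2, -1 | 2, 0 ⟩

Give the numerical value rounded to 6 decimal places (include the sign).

−√(1/7) = -0.377964

triangle: 3!×3!×1!/8! = 36/40320
(j±m)!: 4!×2!×1!×3!×2!×2! = 1152
prefactor² = (2J+1)×Δ×N² = 36/7
  k=0: +1/(0!×3!×2!×1!×1!×0!) = 1/12
  k=1: −1/(1!×2!×1!×0!×2!×1!) = -1/4
Σ = -1/6  ⇒  CG² = 36/7×(-1/6)² = 1/7
CG = −√(1/7) = -0.377964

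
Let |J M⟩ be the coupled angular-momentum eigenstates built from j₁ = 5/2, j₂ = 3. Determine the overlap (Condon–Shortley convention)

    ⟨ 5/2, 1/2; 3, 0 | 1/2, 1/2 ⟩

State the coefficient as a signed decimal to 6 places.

√[2·5!0!1!/7! · 3!2!3!3!1!0!] = √(144/7)
  +(−1)^2/∏(2,3,0,1,0,0)! = 1/12  (running 1/12)
⟨..|..⟩ = √(144/7)·(1/12) = +0.377964

+√(1/7) = +0.377964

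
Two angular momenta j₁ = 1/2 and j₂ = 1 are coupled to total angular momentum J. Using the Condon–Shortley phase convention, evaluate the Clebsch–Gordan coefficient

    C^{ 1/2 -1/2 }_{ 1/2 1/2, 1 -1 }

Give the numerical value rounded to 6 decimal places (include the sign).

√[2·1!0!1!/3! · 1!0!0!2!0!1!] = √(2/3)
  +(−1)^0/∏(0,1,0,0,0,1)! = 1  (running 1)
⟨..|..⟩ = √(2/3)·(1) = +0.816497

+0.816497  (= +√(2/3))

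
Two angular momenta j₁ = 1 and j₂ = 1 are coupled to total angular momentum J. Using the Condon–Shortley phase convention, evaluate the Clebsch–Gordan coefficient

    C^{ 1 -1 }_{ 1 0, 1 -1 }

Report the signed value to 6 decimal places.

+0.707107

√[3·1!1!1!/4! · 1!1!0!2!0!2!] = √(1/2)
  +(−1)^0/∏(0,1,1,0,0,1)! = 1  (running 1)
⟨..|..⟩ = √(1/2)·(1) = +0.707107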